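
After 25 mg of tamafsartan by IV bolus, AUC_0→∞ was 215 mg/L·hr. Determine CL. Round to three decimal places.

CL = 0.116 L/hr

CL = Dose_iv / AUC_0→∞
   = 25 / 215 = 0.116279 L/hr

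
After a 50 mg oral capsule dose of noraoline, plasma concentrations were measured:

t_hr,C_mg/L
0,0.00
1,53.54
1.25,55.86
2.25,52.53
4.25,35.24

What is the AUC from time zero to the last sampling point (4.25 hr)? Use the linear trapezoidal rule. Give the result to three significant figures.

AUC = 182 mg/L·hr

Trapezoidal AUC_0→4.25:
  [0→1]: (0.00+53.54)/2 × 1 = 26.77
  [1→1.25]: (53.54+55.86)/2 × 0.25 = 13.675
  [1.25→2.25]: (55.86+52.53)/2 × 1 = 54.195
  [2.25→4.25]: (52.53+35.24)/2 × 2 = 87.77
  Sum = 182.41 mg/L·hr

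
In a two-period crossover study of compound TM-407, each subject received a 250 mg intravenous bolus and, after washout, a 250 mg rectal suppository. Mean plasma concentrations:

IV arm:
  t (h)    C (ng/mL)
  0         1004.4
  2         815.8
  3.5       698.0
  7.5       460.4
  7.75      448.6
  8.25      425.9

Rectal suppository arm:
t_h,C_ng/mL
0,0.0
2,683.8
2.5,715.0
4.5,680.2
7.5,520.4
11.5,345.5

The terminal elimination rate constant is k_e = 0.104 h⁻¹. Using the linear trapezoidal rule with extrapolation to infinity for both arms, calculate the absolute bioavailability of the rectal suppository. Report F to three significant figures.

Trapezoidal AUC_0→8.25 (IV):
  [0→2]: (1004.4+815.8)/2 × 2 = 1820.2
  [2→3.5]: (815.8+698.0)/2 × 1.5 = 1135.35
  [3.5→7.5]: (698.0+460.4)/2 × 4 = 2316.8
  [7.5→7.75]: (460.4+448.6)/2 × 0.25 = 113.625
  [7.75→8.25]: (448.6+425.9)/2 × 0.5 = 218.625
  Sum = 5604.6 ng/mL·h
IV tail: 425.9/0.104 = 4095.192; AUC_iv,0→∞ = 5604.6 + 4095.192 = 9699.792 ng/mL·h
Trapezoidal AUC_0→11.5 (rectal suppository):
  [0→2]: (0.0+683.8)/2 × 2 = 683.8
  [2→2.5]: (683.8+715.0)/2 × 0.5 = 349.7
  [2.5→4.5]: (715.0+680.2)/2 × 2 = 1395.2
  [4.5→7.5]: (680.2+520.4)/2 × 3 = 1800.9
  [7.5→11.5]: (520.4+345.5)/2 × 4 = 1731.8
  Sum = 5961.4 ng/mL·h
rectal suppository tail: 345.5/0.104 = 3322.115; AUC_ev,0→∞ = 5961.4 + 3322.115 = 9283.515 ng/mL·h
F = (AUC_ev/D_ev)/(AUC_iv/D_iv) = (9283.515/250)/(9699.792/250) = 37.13406/38.799168 = 0.9571

F = 0.957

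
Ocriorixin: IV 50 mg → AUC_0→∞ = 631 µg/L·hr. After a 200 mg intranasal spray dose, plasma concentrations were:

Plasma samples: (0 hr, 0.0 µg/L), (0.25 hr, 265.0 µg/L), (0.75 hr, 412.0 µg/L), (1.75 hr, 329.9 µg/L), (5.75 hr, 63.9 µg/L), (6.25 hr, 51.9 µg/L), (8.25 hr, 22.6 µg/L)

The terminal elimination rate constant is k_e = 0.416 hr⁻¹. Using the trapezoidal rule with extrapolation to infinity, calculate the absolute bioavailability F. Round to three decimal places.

Trapezoidal AUC_0→8.25 (intranasal spray):
  [0→0.25]: (0.0+265.0)/2 × 0.25 = 33.125
  [0.25→0.75]: (265.0+412.0)/2 × 0.5 = 169.25
  [0.75→1.75]: (412.0+329.9)/2 × 1 = 370.95
  [1.75→5.75]: (329.9+63.9)/2 × 4 = 787.6
  [5.75→6.25]: (63.9+51.9)/2 × 0.5 = 28.95
  [6.25→8.25]: (51.9+22.6)/2 × 2 = 74.5
  Sum = 1464.375 µg/L·hr
Tail: C_last/k_e = 22.6/0.416 = 54.327
AUC_0→∞ (intranasal spray) = 1464.375 + 54.327 = 1518.702 µg/L·hr
F = (AUC_ev/D_ev)/(AUC_iv/D_iv) = (1518.702/200)/(631/50) = 7.59351/12.62 = 0.6017

F = 0.602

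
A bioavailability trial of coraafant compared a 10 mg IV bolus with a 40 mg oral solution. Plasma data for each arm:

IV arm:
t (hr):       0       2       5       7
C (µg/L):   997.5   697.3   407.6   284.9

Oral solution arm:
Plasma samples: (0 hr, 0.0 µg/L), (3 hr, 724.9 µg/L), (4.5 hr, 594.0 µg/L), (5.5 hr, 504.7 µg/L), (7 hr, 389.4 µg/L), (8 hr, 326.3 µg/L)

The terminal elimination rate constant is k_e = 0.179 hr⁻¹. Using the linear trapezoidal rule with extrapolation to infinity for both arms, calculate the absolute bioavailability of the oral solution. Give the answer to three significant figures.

Trapezoidal AUC_0→7 (IV):
  [0→2]: (997.5+697.3)/2 × 2 = 1694.8
  [2→5]: (697.3+407.6)/2 × 3 = 1657.35
  [5→7]: (407.6+284.9)/2 × 2 = 692.5
  Sum = 4044.65 µg/L·hr
IV tail: 284.9/0.179 = 1591.620; AUC_iv,0→∞ = 4044.65 + 1591.620 = 5636.27 µg/L·hr
Trapezoidal AUC_0→8 (oral solution):
  [0→3]: (0.0+724.9)/2 × 3 = 1087.35
  [3→4.5]: (724.9+594.0)/2 × 1.5 = 989.175
  [4.5→5.5]: (594.0+504.7)/2 × 1 = 549.35
  [5.5→7]: (504.7+389.4)/2 × 1.5 = 670.575
  [7→8]: (389.4+326.3)/2 × 1 = 357.85
  Sum = 3654.3 µg/L·hr
oral solution tail: 326.3/0.179 = 1822.905; AUC_ev,0→∞ = 3654.3 + 1822.905 = 5477.205 µg/L·hr
F = (AUC_ev/D_ev)/(AUC_iv/D_iv) = (5477.205/40)/(5636.27/10) = 136.93/563.627 = 0.2429

F = 0.243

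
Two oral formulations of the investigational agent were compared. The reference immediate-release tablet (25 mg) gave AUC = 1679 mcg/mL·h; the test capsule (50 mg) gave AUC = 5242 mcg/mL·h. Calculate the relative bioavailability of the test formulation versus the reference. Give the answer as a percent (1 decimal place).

F_rel = 156.1%

F_rel = (AUC_test/D_test) / (AUC_ref/D_ref)
      = (5242/50) / (1679/25)
      = 104.84 / 67.16 = 1.5610 = 156.10%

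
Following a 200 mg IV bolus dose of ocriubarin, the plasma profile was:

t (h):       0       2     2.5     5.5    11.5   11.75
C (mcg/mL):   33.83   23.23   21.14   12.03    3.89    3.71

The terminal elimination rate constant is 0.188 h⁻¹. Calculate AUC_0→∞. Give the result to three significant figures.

Trapezoidal AUC_0→11.75:
  [0→2]: (33.83+23.23)/2 × 2 = 57.06
  [2→2.5]: (23.23+21.14)/2 × 0.5 = 11.0925
  [2.5→5.5]: (21.14+12.03)/2 × 3 = 49.755
  [5.5→11.5]: (12.03+3.89)/2 × 6 = 47.76
  [11.5→11.75]: (3.89+3.71)/2 × 0.25 = 0.95
  Sum = 166.6175 mcg/mL·h
Extrapolated tail: C_last / k_e = 3.71 / 0.188 = 19.734
AUC_0→∞ = 166.6175 + 19.734 = 186.3515 mcg/mL·h

AUC = 186 mcg/mL·h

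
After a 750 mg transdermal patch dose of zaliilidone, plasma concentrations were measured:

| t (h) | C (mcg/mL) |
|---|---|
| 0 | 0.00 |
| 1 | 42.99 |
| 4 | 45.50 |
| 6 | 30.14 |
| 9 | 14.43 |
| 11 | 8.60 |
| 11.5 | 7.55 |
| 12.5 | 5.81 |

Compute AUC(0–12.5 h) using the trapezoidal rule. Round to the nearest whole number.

Trapezoidal AUC_0→12.5:
  [0→1]: (0.00+42.99)/2 × 1 = 21.495
  [1→4]: (42.99+45.50)/2 × 3 = 132.735
  [4→6]: (45.50+30.14)/2 × 2 = 75.64
  [6→9]: (30.14+14.43)/2 × 3 = 66.855
  [9→11]: (14.43+8.60)/2 × 2 = 23.03
  [11→11.5]: (8.60+7.55)/2 × 0.5 = 4.0375
  [11.5→12.5]: (7.55+5.81)/2 × 1 = 6.68
  Sum = 330.4725 mcg/mL·h

AUC = 330 mcg/mL·h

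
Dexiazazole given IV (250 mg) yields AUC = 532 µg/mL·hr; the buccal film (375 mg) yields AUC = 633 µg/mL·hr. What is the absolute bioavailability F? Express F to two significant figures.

F = 0.79

F = (AUC_ev / D_ev) / (AUC_iv / D_iv)
  = (633/375) / (532/250)
  = 1.688 / 2.128 = 0.7932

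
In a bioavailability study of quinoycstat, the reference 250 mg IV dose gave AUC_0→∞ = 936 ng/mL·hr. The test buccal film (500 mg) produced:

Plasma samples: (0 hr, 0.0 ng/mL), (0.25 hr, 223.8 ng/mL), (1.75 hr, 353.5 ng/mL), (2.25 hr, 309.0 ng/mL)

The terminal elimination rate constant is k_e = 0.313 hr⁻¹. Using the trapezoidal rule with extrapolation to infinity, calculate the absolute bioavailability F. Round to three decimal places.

Trapezoidal AUC_0→2.25 (buccal film):
  [0→0.25]: (0.0+223.8)/2 × 0.25 = 27.975
  [0.25→1.75]: (223.8+353.5)/2 × 1.5 = 432.975
  [1.75→2.25]: (353.5+309.0)/2 × 0.5 = 165.625
  Sum = 626.575 ng/mL·hr
Tail: C_last/k_e = 309.0/0.313 = 987.220
AUC_0→∞ (buccal film) = 626.575 + 987.220 = 1613.795 ng/mL·hr
F = (AUC_ev/D_ev)/(AUC_iv/D_iv) = (1613.795/500)/(936/250) = 3.22759/3.744 = 0.8621

F = 0.862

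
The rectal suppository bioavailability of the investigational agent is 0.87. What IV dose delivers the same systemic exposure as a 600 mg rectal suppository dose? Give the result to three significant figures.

D_iv = 522 mg

Systemic exposure from an extravascular dose = F × D_ev, so the equivalent IV dose is F × D_ev.
D_iv = F × D_ev = 0.87 × 600 = 522 mg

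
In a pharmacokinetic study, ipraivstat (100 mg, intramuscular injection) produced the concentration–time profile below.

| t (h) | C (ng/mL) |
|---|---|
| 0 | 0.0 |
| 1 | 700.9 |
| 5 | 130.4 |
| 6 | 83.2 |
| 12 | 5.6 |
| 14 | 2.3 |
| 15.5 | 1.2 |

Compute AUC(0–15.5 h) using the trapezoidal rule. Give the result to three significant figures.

AUC = 2400 ng/mL·h

Trapezoidal AUC_0→15.5:
  [0→1]: (0.0+700.9)/2 × 1 = 350.45
  [1→5]: (700.9+130.4)/2 × 4 = 1662.6
  [5→6]: (130.4+83.2)/2 × 1 = 106.8
  [6→12]: (83.2+5.6)/2 × 6 = 266.4
  [12→14]: (5.6+2.3)/2 × 2 = 7.9
  [14→15.5]: (2.3+1.2)/2 × 1.5 = 2.625
  Sum = 2396.775 ng/mL·h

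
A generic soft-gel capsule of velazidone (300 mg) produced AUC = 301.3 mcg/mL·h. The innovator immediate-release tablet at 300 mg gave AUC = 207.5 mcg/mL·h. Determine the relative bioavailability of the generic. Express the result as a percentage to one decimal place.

F_rel = (AUC_test/D_test) / (AUC_ref/D_ref)
      = (301.3/300) / (207.5/300)
      = 1.00433 / 0.691667 = 1.4520 = 145.20%

F_rel = 145.2%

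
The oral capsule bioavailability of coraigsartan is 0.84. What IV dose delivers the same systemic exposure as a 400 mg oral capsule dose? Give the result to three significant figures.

Systemic exposure from an extravascular dose = F × D_ev, so the equivalent IV dose is F × D_ev.
D_iv = F × D_ev = 0.84 × 400 = 336 mg

D_iv = 336 mg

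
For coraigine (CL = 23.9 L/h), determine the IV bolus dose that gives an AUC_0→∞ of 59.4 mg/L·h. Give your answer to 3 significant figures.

Dose = 1420 mg

Dose_iv = CL × AUC_0→∞
     = 23.9 × 59.4 = 1419.66 mg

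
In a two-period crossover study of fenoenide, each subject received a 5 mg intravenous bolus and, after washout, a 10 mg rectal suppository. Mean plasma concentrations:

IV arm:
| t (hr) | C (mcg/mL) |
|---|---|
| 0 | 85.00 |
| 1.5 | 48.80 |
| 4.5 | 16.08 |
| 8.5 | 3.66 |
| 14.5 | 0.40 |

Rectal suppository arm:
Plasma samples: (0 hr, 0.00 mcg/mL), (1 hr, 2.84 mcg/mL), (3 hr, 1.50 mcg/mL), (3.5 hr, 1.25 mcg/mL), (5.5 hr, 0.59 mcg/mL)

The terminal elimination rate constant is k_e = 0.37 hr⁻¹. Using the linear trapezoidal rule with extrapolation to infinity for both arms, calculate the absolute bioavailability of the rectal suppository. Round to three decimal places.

Trapezoidal AUC_0→14.5 (IV):
  [0→1.5]: (85.00+48.80)/2 × 1.5 = 100.35
  [1.5→4.5]: (48.80+16.08)/2 × 3 = 97.32
  [4.5→8.5]: (16.08+3.66)/2 × 4 = 39.48
  [8.5→14.5]: (3.66+0.40)/2 × 6 = 12.18
  Sum = 249.33 mcg/mL·hr
IV tail: 0.40/0.37 = 1.081; AUC_iv,0→∞ = 249.33 + 1.081 = 250.411 mcg/mL·hr
Trapezoidal AUC_0→5.5 (rectal suppository):
  [0→1]: (0.00+2.84)/2 × 1 = 1.42
  [1→3]: (2.84+1.50)/2 × 2 = 4.34
  [3→3.5]: (1.50+1.25)/2 × 0.5 = 0.6875
  [3.5→5.5]: (1.25+0.59)/2 × 2 = 1.84
  Sum = 8.2875 mcg/mL·hr
rectal suppository tail: 0.59/0.37 = 1.595; AUC_ev,0→∞ = 8.2875 + 1.595 = 9.8825 mcg/mL·hr
F = (AUC_ev/D_ev)/(AUC_iv/D_iv) = (9.8825/10)/(250.411/5) = 0.98825/50.0822 = 0.0197

F = 0.020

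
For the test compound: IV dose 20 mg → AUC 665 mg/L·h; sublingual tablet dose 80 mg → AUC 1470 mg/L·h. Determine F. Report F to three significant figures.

F = 0.553

F = (AUC_ev / D_ev) / (AUC_iv / D_iv)
  = (1470/80) / (665/20)
  = 18.375 / 33.25 = 0.5526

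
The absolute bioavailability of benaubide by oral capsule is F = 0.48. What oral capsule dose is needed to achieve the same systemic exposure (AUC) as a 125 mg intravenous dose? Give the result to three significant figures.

For equal systemic exposure: F × D_ev = D_iv
D_ev = D_iv / F = 125 / 0.48 = 260.417 mg

D_oral = 260 mg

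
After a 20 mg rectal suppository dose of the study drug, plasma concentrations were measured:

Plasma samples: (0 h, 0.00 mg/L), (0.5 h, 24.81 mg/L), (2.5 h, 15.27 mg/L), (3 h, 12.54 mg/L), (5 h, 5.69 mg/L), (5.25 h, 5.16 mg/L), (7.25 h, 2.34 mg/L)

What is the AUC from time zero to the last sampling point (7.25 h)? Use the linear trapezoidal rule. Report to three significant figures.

Trapezoidal AUC_0→7.25:
  [0→0.5]: (0.00+24.81)/2 × 0.5 = 6.2025
  [0.5→2.5]: (24.81+15.27)/2 × 2 = 40.08
  [2.5→3]: (15.27+12.54)/2 × 0.5 = 6.9525
  [3→5]: (12.54+5.69)/2 × 2 = 18.23
  [5→5.25]: (5.69+5.16)/2 × 0.25 = 1.35625
  [5.25→7.25]: (5.16+2.34)/2 × 2 = 7.5
  Sum = 80.32125 mg/L·h

AUC = 80.3 mg/L·h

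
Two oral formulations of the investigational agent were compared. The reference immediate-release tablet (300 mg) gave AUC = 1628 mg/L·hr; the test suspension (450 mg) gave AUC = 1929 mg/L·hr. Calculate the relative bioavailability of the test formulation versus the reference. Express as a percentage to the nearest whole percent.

F_rel = (AUC_test/D_test) / (AUC_ref/D_ref)
      = (1929/450) / (1628/300)
      = 4.28667 / 5.42667 = 0.7899 = 78.99%

F_rel = 79%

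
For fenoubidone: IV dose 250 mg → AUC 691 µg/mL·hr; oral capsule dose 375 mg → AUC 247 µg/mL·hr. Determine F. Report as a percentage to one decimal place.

F = (AUC_ev / D_ev) / (AUC_iv / D_iv)
  = (247/375) / (691/250)
  = 0.658667 / 2.764 = 0.2383
  = 23.83%

F = 23.8%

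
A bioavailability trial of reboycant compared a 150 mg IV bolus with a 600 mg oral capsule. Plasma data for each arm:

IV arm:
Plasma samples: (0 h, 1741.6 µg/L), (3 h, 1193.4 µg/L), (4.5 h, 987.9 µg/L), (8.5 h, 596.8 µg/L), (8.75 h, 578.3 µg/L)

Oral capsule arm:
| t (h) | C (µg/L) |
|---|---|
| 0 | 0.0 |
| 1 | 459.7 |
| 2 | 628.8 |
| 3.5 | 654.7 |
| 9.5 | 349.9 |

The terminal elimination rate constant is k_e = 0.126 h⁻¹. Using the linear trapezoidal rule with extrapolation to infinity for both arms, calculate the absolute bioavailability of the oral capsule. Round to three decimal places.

Trapezoidal AUC_0→8.75 (IV):
  [0→3]: (1741.6+1193.4)/2 × 3 = 4402.5
  [3→4.5]: (1193.4+987.9)/2 × 1.5 = 1635.975
  [4.5→8.5]: (987.9+596.8)/2 × 4 = 3169.4
  [8.5→8.75]: (596.8+578.3)/2 × 0.25 = 146.8875
  Sum = 9354.7625 µg/L·h
IV tail: 578.3/0.126 = 4589.683; AUC_iv,0→∞ = 9354.7625 + 4589.683 = 13944.4455 µg/L·h
Trapezoidal AUC_0→9.5 (oral capsule):
  [0→1]: (0.0+459.7)/2 × 1 = 229.85
  [1→2]: (459.7+628.8)/2 × 1 = 544.25
  [2→3.5]: (628.8+654.7)/2 × 1.5 = 962.625
  [3.5→9.5]: (654.7+349.9)/2 × 6 = 3013.8
  Sum = 4750.525 µg/L·h
oral capsule tail: 349.9/0.126 = 2776.984; AUC_ev,0→∞ = 4750.525 + 2776.984 = 7527.509 µg/L·h
F = (AUC_ev/D_ev)/(AUC_iv/D_iv) = (7527.509/600)/(13944.4455/150) = 12.5458/92.96297 = 0.1350

F = 0.135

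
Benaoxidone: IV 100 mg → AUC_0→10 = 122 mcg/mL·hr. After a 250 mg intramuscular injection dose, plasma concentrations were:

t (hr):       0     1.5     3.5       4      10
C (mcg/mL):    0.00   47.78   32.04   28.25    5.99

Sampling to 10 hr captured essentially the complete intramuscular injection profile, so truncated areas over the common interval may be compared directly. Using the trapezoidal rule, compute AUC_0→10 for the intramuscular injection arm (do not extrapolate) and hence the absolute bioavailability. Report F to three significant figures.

Trapezoidal AUC_0→10 (intramuscular injection):
  [0→1.5]: (0.00+47.78)/2 × 1.5 = 35.835
  [1.5→3.5]: (47.78+32.04)/2 × 2 = 79.82
  [3.5→4]: (32.04+28.25)/2 × 0.5 = 15.0725
  [4→10]: (28.25+5.99)/2 × 6 = 102.72
  Sum = 233.4475 mcg/mL·hr
F = (AUC_ev/D_ev)/(AUC_iv/D_iv) = (233.4475/250)/(122/100) = 0.93379/1.22 = 0.7654

F = 0.765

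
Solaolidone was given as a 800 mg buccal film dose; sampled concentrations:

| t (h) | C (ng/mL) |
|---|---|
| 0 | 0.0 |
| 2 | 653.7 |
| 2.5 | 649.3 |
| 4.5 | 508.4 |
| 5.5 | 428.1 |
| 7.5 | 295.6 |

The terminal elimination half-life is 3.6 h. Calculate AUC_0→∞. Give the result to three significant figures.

Trapezoidal AUC_0→7.5:
  [0→2]: (0.0+653.7)/2 × 2 = 653.7
  [2→2.5]: (653.7+649.3)/2 × 0.5 = 325.75
  [2.5→4.5]: (649.3+508.4)/2 × 2 = 1157.7
  [4.5→5.5]: (508.4+428.1)/2 × 1 = 468.25
  [5.5→7.5]: (428.1+295.6)/2 × 2 = 723.7
  Sum = 3329.1 ng/mL·h
k_e = ln2 / t½ = 0.693147 / 3.6 = 0.1925 h^-1
Extrapolated tail: C_last / k_e = 295.6 / 0.1925 = 1535.584
AUC_0→∞ = 3329.1 + 1535.584 = 4864.684 ng/mL·h

AUC = 4860 ng/mL·h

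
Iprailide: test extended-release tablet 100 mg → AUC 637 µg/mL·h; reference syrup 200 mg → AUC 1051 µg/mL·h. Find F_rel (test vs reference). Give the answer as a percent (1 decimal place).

F_rel = (AUC_test/D_test) / (AUC_ref/D_ref)
      = (637/100) / (1051/200)
      = 6.37 / 5.255 = 1.2122 = 121.22%

F_rel = 121.2%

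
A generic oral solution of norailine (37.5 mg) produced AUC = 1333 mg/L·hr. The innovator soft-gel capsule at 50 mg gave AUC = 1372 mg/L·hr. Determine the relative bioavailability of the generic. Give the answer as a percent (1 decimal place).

F_rel = 129.5%

F_rel = (AUC_test/D_test) / (AUC_ref/D_ref)
      = (1333/37.5) / (1372/50)
      = 35.5467 / 27.44 = 1.2954 = 129.54%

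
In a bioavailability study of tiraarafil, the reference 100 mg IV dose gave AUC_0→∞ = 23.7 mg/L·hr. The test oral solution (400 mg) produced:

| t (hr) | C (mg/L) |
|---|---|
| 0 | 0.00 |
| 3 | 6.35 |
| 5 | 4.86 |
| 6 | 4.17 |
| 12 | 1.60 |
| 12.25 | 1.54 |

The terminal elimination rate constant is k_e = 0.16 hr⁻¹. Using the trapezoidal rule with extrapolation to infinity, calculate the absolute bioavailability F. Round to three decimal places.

Trapezoidal AUC_0→12.25 (oral solution):
  [0→3]: (0.00+6.35)/2 × 3 = 9.525
  [3→5]: (6.35+4.86)/2 × 2 = 11.21
  [5→6]: (4.86+4.17)/2 × 1 = 4.515
  [6→12]: (4.17+1.60)/2 × 6 = 17.31
  [12→12.25]: (1.60+1.54)/2 × 0.25 = 0.3925
  Sum = 42.9525 mg/L·hr
Tail: C_last/k_e = 1.54/0.16 = 9.625
AUC_0→∞ (oral solution) = 42.9525 + 9.625 = 52.5775 mg/L·hr
F = (AUC_ev/D_ev)/(AUC_iv/D_iv) = (52.5775/400)/(23.7/100) = 0.13144375/0.237 = 0.5546

F = 0.555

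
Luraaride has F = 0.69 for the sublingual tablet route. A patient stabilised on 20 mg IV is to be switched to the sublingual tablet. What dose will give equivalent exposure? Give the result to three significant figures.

For equal systemic exposure: F × D_ev = D_iv
D_ev = D_iv / F = 20 / 0.69 = 28.9855 mg

D_sublingual = 29.0 mg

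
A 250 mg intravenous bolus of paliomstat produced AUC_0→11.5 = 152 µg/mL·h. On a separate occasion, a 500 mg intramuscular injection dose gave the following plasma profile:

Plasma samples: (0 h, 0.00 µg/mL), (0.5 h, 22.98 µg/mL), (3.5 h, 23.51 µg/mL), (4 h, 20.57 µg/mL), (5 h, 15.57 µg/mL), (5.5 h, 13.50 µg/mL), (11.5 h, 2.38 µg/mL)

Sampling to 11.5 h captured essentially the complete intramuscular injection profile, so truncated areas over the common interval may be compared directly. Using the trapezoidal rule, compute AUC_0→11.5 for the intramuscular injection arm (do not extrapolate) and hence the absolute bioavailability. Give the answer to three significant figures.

Trapezoidal AUC_0→11.5 (intramuscular injection):
  [0→0.5]: (0.00+22.98)/2 × 0.5 = 5.745
  [0.5→3.5]: (22.98+23.51)/2 × 3 = 69.735
  [3.5→4]: (23.51+20.57)/2 × 0.5 = 11.02
  [4→5]: (20.57+15.57)/2 × 1 = 18.07
  [5→5.5]: (15.57+13.50)/2 × 0.5 = 7.2675
  [5.5→11.5]: (13.50+2.38)/2 × 6 = 47.64
  Sum = 159.4775 µg/mL·h
F = (AUC_ev/D_ev)/(AUC_iv/D_iv) = (159.4775/500)/(152/250) = 0.318955/0.608 = 0.5246

F = 0.525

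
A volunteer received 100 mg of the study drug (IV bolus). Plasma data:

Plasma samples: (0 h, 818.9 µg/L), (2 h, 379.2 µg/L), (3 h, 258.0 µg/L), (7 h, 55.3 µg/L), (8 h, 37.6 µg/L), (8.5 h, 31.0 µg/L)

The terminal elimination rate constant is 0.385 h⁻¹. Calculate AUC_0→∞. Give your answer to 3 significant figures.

Trapezoidal AUC_0→8.5:
  [0→2]: (818.9+379.2)/2 × 2 = 1198.1
  [2→3]: (379.2+258.0)/2 × 1 = 318.6
  [3→7]: (258.0+55.3)/2 × 4 = 626.6
  [7→8]: (55.3+37.6)/2 × 1 = 46.45
  [8→8.5]: (37.6+31.0)/2 × 0.5 = 17.15
  Sum = 2206.9 µg/L·h
Extrapolated tail: C_last / k_e = 31.0 / 0.385 = 80.519
AUC_0→∞ = 2206.9 + 80.519 = 2287.419 µg/L·h

AUC = 2290 µg/L·h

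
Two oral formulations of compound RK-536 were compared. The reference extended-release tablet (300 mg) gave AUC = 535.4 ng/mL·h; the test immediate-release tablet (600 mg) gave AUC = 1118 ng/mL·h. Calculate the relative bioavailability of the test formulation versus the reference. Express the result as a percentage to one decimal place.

F_rel = (AUC_test/D_test) / (AUC_ref/D_ref)
      = (1118/600) / (535.4/300)
      = 1.86333 / 1.78467 = 1.0441 = 104.41%

F_rel = 104.4%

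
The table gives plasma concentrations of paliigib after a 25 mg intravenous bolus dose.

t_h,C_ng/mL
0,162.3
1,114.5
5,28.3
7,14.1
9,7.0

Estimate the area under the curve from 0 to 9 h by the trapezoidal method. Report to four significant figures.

AUC = 487.5 ng/mL·h

Trapezoidal AUC_0→9:
  [0→1]: (162.3+114.5)/2 × 1 = 138.4
  [1→5]: (114.5+28.3)/2 × 4 = 285.6
  [5→7]: (28.3+14.1)/2 × 2 = 42.4
  [7→9]: (14.1+7.0)/2 × 2 = 21.1
  Sum = 487.5 ng/mL·h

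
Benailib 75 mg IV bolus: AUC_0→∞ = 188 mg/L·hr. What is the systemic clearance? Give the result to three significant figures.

CL = 0.399 L/hr

CL = Dose_iv / AUC_0→∞
   = 75 / 188 = 0.398936 L/hr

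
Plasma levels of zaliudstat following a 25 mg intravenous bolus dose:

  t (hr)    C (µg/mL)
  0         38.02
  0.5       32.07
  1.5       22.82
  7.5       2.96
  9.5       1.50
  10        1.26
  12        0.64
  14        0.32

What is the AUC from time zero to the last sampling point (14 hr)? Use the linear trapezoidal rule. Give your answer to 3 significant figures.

Trapezoidal AUC_0→14:
  [0→0.5]: (38.02+32.07)/2 × 0.5 = 17.5225
  [0.5→1.5]: (32.07+22.82)/2 × 1 = 27.445
  [1.5→7.5]: (22.82+2.96)/2 × 6 = 77.34
  [7.5→9.5]: (2.96+1.50)/2 × 2 = 4.46
  [9.5→10]: (1.50+1.26)/2 × 0.5 = 0.69
  [10→12]: (1.26+0.64)/2 × 2 = 1.9
  [12→14]: (0.64+0.32)/2 × 2 = 0.96
  Sum = 130.3175 µg/mL·hr

AUC = 130 µg/mL·hr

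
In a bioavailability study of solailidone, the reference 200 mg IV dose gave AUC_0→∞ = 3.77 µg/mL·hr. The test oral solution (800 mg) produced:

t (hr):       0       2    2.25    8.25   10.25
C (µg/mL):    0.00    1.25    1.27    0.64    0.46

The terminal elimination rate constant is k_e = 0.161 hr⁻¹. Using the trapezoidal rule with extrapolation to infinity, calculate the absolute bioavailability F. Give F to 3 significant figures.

F = 0.746

Trapezoidal AUC_0→10.25 (oral solution):
  [0→2]: (0.00+1.25)/2 × 2 = 1.25
  [2→2.25]: (1.25+1.27)/2 × 0.25 = 0.315
  [2.25→8.25]: (1.27+0.64)/2 × 6 = 5.73
  [8.25→10.25]: (0.64+0.46)/2 × 2 = 1.1
  Sum = 8.395 µg/mL·hr
Tail: C_last/k_e = 0.46/0.161 = 2.857
AUC_0→∞ (oral solution) = 8.395 + 2.857 = 11.252 µg/mL·hr
F = (AUC_ev/D_ev)/(AUC_iv/D_iv) = (11.252/800)/(3.77/200) = 0.014065/0.01885 = 0.7462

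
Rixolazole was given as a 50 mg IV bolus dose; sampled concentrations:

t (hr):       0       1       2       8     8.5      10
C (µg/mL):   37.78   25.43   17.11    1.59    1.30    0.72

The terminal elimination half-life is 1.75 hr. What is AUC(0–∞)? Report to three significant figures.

AUC = 113 µg/mL·hr

Trapezoidal AUC_0→10:
  [0→1]: (37.78+25.43)/2 × 1 = 31.605
  [1→2]: (25.43+17.11)/2 × 1 = 21.27
  [2→8]: (17.11+1.59)/2 × 6 = 56.1
  [8→8.5]: (1.59+1.30)/2 × 0.5 = 0.7225
  [8.5→10]: (1.30+0.72)/2 × 1.5 = 1.515
  Sum = 111.2125 µg/mL·hr
k_e = ln2 / t½ = 0.693147 / 1.75 = 0.3961 hr^-1
Extrapolated tail: C_last / k_e = 0.72 / 0.3961 = 1.818
AUC_0→∞ = 111.2125 + 1.818 = 113.0305 µg/mL·hr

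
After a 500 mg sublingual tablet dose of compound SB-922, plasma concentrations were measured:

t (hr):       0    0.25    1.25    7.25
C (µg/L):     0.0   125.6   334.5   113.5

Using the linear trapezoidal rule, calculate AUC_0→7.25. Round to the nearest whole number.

AUC = 1590 µg/L·hr

Trapezoidal AUC_0→7.25:
  [0→0.25]: (0.0+125.6)/2 × 0.25 = 15.7
  [0.25→1.25]: (125.6+334.5)/2 × 1 = 230.05
  [1.25→7.25]: (334.5+113.5)/2 × 6 = 1344.0
  Sum = 1589.75 µg/L·hr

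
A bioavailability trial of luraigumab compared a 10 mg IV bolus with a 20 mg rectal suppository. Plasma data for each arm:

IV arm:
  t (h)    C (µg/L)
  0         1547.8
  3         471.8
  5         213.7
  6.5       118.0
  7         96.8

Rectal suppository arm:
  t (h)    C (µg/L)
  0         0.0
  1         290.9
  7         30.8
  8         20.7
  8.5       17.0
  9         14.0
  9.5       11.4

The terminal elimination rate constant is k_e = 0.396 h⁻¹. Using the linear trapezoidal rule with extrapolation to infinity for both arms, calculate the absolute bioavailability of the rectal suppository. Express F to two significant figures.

F = 0.14

Trapezoidal AUC_0→7 (IV):
  [0→3]: (1547.8+471.8)/2 × 3 = 3029.4
  [3→5]: (471.8+213.7)/2 × 2 = 685.5
  [5→6.5]: (213.7+118.0)/2 × 1.5 = 248.775
  [6.5→7]: (118.0+96.8)/2 × 0.5 = 53.7
  Sum = 4017.375 µg/L·h
IV tail: 96.8/0.396 = 244.444; AUC_iv,0→∞ = 4017.375 + 244.444 = 4261.819 µg/L·h
Trapezoidal AUC_0→9.5 (rectal suppository):
  [0→1]: (0.0+290.9)/2 × 1 = 145.45
  [1→7]: (290.9+30.8)/2 × 6 = 965.1
  [7→8]: (30.8+20.7)/2 × 1 = 25.75
  [8→8.5]: (20.7+17.0)/2 × 0.5 = 9.425
  [8.5→9]: (17.0+14.0)/2 × 0.5 = 7.75
  [9→9.5]: (14.0+11.4)/2 × 0.5 = 6.35
  Sum = 1159.825 µg/L·h
rectal suppository tail: 11.4/0.396 = 28.788; AUC_ev,0→∞ = 1159.825 + 28.788 = 1188.613 µg/L·h
F = (AUC_ev/D_ev)/(AUC_iv/D_iv) = (1188.613/20)/(4261.819/10) = 59.43065/426.1819 = 0.1394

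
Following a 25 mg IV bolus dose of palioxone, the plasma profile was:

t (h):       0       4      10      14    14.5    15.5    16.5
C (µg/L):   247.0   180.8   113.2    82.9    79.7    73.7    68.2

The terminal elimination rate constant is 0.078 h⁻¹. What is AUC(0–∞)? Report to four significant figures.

AUC = 3192 µg/L·h

Trapezoidal AUC_0→16.5:
  [0→4]: (247.0+180.8)/2 × 4 = 855.6
  [4→10]: (180.8+113.2)/2 × 6 = 882.0
  [10→14]: (113.2+82.9)/2 × 4 = 392.2
  [14→14.5]: (82.9+79.7)/2 × 0.5 = 40.65
  [14.5→15.5]: (79.7+73.7)/2 × 1 = 76.7
  [15.5→16.5]: (73.7+68.2)/2 × 1 = 70.95
  Sum = 2318.1 µg/L·h
Extrapolated tail: C_last / k_e = 68.2 / 0.078 = 874.359
AUC_0→∞ = 2318.1 + 874.359 = 3192.459 µg/L·h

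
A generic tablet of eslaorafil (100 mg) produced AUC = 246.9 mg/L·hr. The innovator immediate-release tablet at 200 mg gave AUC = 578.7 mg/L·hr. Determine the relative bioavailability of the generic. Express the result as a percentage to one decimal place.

F_rel = 85.3%

F_rel = (AUC_test/D_test) / (AUC_ref/D_ref)
      = (246.9/100) / (578.7/200)
      = 2.469 / 2.8935 = 0.8533 = 85.33%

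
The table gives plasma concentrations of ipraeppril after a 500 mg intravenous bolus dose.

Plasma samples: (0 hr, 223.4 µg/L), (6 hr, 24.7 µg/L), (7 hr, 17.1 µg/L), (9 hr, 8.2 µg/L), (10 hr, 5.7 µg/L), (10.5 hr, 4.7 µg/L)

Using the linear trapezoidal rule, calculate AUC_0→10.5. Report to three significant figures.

AUC = 800 µg/L·hr

Trapezoidal AUC_0→10.5:
  [0→6]: (223.4+24.7)/2 × 6 = 744.3
  [6→7]: (24.7+17.1)/2 × 1 = 20.9
  [7→9]: (17.1+8.2)/2 × 2 = 25.3
  [9→10]: (8.2+5.7)/2 × 1 = 6.95
  [10→10.5]: (5.7+4.7)/2 × 0.5 = 2.6
  Sum = 800.05 µg/L·hr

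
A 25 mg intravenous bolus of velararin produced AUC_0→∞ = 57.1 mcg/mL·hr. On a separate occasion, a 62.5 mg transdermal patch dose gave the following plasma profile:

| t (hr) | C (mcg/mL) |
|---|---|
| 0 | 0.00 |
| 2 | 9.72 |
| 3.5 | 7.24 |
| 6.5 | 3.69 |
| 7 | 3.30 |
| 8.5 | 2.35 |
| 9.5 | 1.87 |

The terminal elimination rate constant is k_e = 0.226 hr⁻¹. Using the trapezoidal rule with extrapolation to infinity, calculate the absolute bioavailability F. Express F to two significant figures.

F = 0.39

Trapezoidal AUC_0→9.5 (transdermal patch):
  [0→2]: (0.00+9.72)/2 × 2 = 9.72
  [2→3.5]: (9.72+7.24)/2 × 1.5 = 12.72
  [3.5→6.5]: (7.24+3.69)/2 × 3 = 16.395
  [6.5→7]: (3.69+3.30)/2 × 0.5 = 1.7475
  [7→8.5]: (3.30+2.35)/2 × 1.5 = 4.2375
  [8.5→9.5]: (2.35+1.87)/2 × 1 = 2.11
  Sum = 46.93 mcg/mL·hr
Tail: C_last/k_e = 1.87/0.226 = 8.274
AUC_0→∞ (transdermal patch) = 46.93 + 8.274 = 55.204 mcg/mL·hr
F = (AUC_ev/D_ev)/(AUC_iv/D_iv) = (55.204/62.5)/(57.1/25) = 0.883264/2.284 = 0.3867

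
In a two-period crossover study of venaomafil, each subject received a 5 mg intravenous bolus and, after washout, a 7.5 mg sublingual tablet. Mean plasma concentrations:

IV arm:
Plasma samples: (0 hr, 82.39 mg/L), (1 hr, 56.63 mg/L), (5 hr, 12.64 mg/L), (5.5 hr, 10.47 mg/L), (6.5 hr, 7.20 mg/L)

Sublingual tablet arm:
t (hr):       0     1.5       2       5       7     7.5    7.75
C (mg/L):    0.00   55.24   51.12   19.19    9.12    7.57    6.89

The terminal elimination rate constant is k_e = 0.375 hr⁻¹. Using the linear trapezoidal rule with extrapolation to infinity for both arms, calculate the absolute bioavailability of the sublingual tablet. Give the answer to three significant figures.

F = 0.623

Trapezoidal AUC_0→6.5 (IV):
  [0→1]: (82.39+56.63)/2 × 1 = 69.51
  [1→5]: (56.63+12.64)/2 × 4 = 138.54
  [5→5.5]: (12.64+10.47)/2 × 0.5 = 5.7775
  [5.5→6.5]: (10.47+7.20)/2 × 1 = 8.835
  Sum = 222.6625 mg/L·hr
IV tail: 7.20/0.375 = 19.200; AUC_iv,0→∞ = 222.6625 + 19.200 = 241.8625 mg/L·hr
Trapezoidal AUC_0→7.75 (sublingual tablet):
  [0→1.5]: (0.00+55.24)/2 × 1.5 = 41.43
  [1.5→2]: (55.24+51.12)/2 × 0.5 = 26.59
  [2→5]: (51.12+19.19)/2 × 3 = 105.465
  [5→7]: (19.19+9.12)/2 × 2 = 28.31
  [7→7.5]: (9.12+7.57)/2 × 0.5 = 4.1725
  [7.5→7.75]: (7.57+6.89)/2 × 0.25 = 1.8075
  Sum = 207.775 mg/L·hr
sublingual tablet tail: 6.89/0.375 = 18.373; AUC_ev,0→∞ = 207.775 + 18.373 = 226.148 mg/L·hr
F = (AUC_ev/D_ev)/(AUC_iv/D_iv) = (226.148/7.5)/(241.8625/5) = 30.1531/48.3725 = 0.6234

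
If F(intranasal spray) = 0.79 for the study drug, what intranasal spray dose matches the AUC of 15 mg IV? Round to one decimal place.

D_intranasal = 19.0 mg

For equal systemic exposure: F × D_ev = D_iv
D_ev = D_iv / F = 15 / 0.79 = 18.9873 mg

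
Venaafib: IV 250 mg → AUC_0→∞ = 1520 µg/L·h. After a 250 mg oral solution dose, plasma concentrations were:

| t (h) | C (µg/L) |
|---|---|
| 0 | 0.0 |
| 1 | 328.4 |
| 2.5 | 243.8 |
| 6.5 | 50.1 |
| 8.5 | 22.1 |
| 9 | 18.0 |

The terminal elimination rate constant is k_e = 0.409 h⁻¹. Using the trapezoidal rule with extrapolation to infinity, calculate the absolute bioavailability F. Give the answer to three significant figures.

Trapezoidal AUC_0→9 (oral solution):
  [0→1]: (0.0+328.4)/2 × 1 = 164.2
  [1→2.5]: (328.4+243.8)/2 × 1.5 = 429.15
  [2.5→6.5]: (243.8+50.1)/2 × 4 = 587.8
  [6.5→8.5]: (50.1+22.1)/2 × 2 = 72.2
  [8.5→9]: (22.1+18.0)/2 × 0.5 = 10.025
  Sum = 1263.375 µg/L·h
Tail: C_last/k_e = 18.0/0.409 = 44.010
AUC_0→∞ (oral solution) = 1263.375 + 44.010 = 1307.385 µg/L·h
F = (AUC_ev/D_ev)/(AUC_iv/D_iv) = (1307.385/250)/(1520/250) = 5.22954/6.08 = 0.8601

F = 0.860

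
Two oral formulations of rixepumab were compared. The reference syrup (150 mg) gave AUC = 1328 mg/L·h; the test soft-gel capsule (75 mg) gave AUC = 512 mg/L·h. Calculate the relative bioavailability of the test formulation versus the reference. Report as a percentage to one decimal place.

F_rel = (AUC_test/D_test) / (AUC_ref/D_ref)
      = (512/75) / (1328/150)
      = 6.82667 / 8.85333 = 0.7711 = 77.11%

F_rel = 77.1%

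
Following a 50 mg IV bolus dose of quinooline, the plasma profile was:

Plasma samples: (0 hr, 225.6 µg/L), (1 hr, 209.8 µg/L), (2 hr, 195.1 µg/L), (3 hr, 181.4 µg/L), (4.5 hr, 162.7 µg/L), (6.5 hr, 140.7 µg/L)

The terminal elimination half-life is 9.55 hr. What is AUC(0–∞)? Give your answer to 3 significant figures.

AUC = 3110 µg/L·hr

Trapezoidal AUC_0→6.5:
  [0→1]: (225.6+209.8)/2 × 1 = 217.7
  [1→2]: (209.8+195.1)/2 × 1 = 202.45
  [2→3]: (195.1+181.4)/2 × 1 = 188.25
  [3→4.5]: (181.4+162.7)/2 × 1.5 = 258.075
  [4.5→6.5]: (162.7+140.7)/2 × 2 = 303.4
  Sum = 1169.875 µg/L·hr
k_e = ln2 / t½ = 0.693147 / 9.55 = 0.0726 hr^-1
Extrapolated tail: C_last / k_e = 140.7 / 0.0726 = 1938.017
AUC_0→∞ = 1169.875 + 1938.017 = 3107.892 µg/L·hr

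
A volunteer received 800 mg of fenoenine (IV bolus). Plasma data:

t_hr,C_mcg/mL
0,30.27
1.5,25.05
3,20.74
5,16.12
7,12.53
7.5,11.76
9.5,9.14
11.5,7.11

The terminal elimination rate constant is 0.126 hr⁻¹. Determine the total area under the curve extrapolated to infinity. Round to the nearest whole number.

AUC = 241 mcg/mL·hr

Trapezoidal AUC_0→11.5:
  [0→1.5]: (30.27+25.05)/2 × 1.5 = 41.49
  [1.5→3]: (25.05+20.74)/2 × 1.5 = 34.3425
  [3→5]: (20.74+16.12)/2 × 2 = 36.86
  [5→7]: (16.12+12.53)/2 × 2 = 28.65
  [7→7.5]: (12.53+11.76)/2 × 0.5 = 6.0725
  [7.5→9.5]: (11.76+9.14)/2 × 2 = 20.9
  [9.5→11.5]: (9.14+7.11)/2 × 2 = 16.25
  Sum = 184.565 mcg/mL·hr
Extrapolated tail: C_last / k_e = 7.11 / 0.126 = 56.429
AUC_0→∞ = 184.565 + 56.429 = 240.994 mcg/mL·hr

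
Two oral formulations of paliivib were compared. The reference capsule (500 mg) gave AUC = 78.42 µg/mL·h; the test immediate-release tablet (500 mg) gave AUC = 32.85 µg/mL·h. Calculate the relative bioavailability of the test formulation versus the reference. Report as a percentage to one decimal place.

F_rel = (AUC_test/D_test) / (AUC_ref/D_ref)
      = (32.85/500) / (78.42/500)
      = 0.0657 / 0.15684 = 0.4189 = 41.89%

F_rel = 41.9%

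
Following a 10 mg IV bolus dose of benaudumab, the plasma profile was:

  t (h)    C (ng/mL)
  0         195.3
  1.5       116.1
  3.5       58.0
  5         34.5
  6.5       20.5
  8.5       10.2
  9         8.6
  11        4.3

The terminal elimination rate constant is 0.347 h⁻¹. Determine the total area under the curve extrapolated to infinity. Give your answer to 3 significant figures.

Trapezoidal AUC_0→11:
  [0→1.5]: (195.3+116.1)/2 × 1.5 = 233.55
  [1.5→3.5]: (116.1+58.0)/2 × 2 = 174.1
  [3.5→5]: (58.0+34.5)/2 × 1.5 = 69.375
  [5→6.5]: (34.5+20.5)/2 × 1.5 = 41.25
  [6.5→8.5]: (20.5+10.2)/2 × 2 = 30.7
  [8.5→9]: (10.2+8.6)/2 × 0.5 = 4.7
  [9→11]: (8.6+4.3)/2 × 2 = 12.9
  Sum = 566.575 ng/mL·h
Extrapolated tail: C_last / k_e = 4.3 / 0.347 = 12.392
AUC_0→∞ = 566.575 + 12.392 = 578.967 ng/mL·h

AUC = 579 ng/mL·h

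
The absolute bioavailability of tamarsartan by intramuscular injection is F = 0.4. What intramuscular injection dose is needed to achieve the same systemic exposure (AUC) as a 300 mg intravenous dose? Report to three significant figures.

D_intramuscular = 750 mg

For equal systemic exposure: F × D_ev = D_iv
D_ev = D_iv / F = 300 / 0.4 = 750 mg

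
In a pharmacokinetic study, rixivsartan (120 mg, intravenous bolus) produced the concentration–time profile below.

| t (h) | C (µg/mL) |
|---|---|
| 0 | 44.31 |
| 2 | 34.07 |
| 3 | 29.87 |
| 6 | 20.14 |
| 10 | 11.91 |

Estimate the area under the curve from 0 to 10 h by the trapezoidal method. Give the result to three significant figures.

AUC = 249 µg/mL·h

Trapezoidal AUC_0→10:
  [0→2]: (44.31+34.07)/2 × 2 = 78.38
  [2→3]: (34.07+29.87)/2 × 1 = 31.97
  [3→6]: (29.87+20.14)/2 × 3 = 75.015
  [6→10]: (20.14+11.91)/2 × 4 = 64.1
  Sum = 249.465 µg/mL·h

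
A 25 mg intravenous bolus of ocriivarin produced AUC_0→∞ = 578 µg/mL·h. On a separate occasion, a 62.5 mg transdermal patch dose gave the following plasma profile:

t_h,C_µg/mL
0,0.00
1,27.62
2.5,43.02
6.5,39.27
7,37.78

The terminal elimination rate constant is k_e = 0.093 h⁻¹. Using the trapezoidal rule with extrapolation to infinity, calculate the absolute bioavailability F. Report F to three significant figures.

Trapezoidal AUC_0→7 (transdermal patch):
  [0→1]: (0.00+27.62)/2 × 1 = 13.81
  [1→2.5]: (27.62+43.02)/2 × 1.5 = 52.98
  [2.5→6.5]: (43.02+39.27)/2 × 4 = 164.58
  [6.5→7]: (39.27+37.78)/2 × 0.5 = 19.2625
  Sum = 250.6325 µg/mL·h
Tail: C_last/k_e = 37.78/0.093 = 406.237
AUC_0→∞ (transdermal patch) = 250.6325 + 406.237 = 656.8695 µg/mL·h
F = (AUC_ev/D_ev)/(AUC_iv/D_iv) = (656.8695/62.5)/(578/25) = 10.509912/23.12 = 0.4546

F = 0.455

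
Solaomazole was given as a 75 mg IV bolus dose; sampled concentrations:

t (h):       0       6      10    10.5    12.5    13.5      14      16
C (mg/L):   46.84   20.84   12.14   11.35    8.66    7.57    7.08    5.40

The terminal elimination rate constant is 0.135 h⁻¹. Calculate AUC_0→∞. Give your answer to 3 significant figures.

AUC = 359 mg/L·h

Trapezoidal AUC_0→16:
  [0→6]: (46.84+20.84)/2 × 6 = 203.04
  [6→10]: (20.84+12.14)/2 × 4 = 65.96
  [10→10.5]: (12.14+11.35)/2 × 0.5 = 5.8725
  [10.5→12.5]: (11.35+8.66)/2 × 2 = 20.01
  [12.5→13.5]: (8.66+7.57)/2 × 1 = 8.115
  [13.5→14]: (7.57+7.08)/2 × 0.5 = 3.6625
  [14→16]: (7.08+5.40)/2 × 2 = 12.48
  Sum = 319.14 mg/L·h
Extrapolated tail: C_last / k_e = 5.40 / 0.135 = 40.000
AUC_0→∞ = 319.14 + 40.000 = 359.14 mg/L·h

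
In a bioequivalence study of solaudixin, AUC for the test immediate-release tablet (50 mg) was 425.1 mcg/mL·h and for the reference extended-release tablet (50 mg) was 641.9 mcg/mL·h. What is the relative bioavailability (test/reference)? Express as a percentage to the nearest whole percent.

F_rel = 66%

F_rel = (AUC_test/D_test) / (AUC_ref/D_ref)
      = (425.1/50) / (641.9/50)
      = 8.502 / 12.838 = 0.6623 = 66.23%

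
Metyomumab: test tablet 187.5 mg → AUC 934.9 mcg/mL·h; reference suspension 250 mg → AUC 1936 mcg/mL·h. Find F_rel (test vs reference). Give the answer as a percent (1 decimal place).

F_rel = 64.4%

F_rel = (AUC_test/D_test) / (AUC_ref/D_ref)
      = (934.9/187.5) / (1936/250)
      = 4.98613 / 7.744 = 0.6439 = 64.39%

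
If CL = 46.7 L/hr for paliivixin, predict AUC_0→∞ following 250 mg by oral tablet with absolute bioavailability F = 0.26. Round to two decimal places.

AUC_0→∞ = F × Dose / CL
        = 0.26 × 250 / 46.7 = 1.39186 mg/L·hr

AUC = 1.39 mg/L·hr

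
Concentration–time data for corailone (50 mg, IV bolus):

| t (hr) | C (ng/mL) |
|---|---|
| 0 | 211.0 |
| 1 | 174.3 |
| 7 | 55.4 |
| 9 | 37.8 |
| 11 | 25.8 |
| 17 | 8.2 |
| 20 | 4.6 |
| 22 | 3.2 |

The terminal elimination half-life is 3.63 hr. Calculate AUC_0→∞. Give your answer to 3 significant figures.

Trapezoidal AUC_0→22:
  [0→1]: (211.0+174.3)/2 × 1 = 192.65
  [1→7]: (174.3+55.4)/2 × 6 = 689.1
  [7→9]: (55.4+37.8)/2 × 2 = 93.2
  [9→11]: (37.8+25.8)/2 × 2 = 63.6
  [11→17]: (25.8+8.2)/2 × 6 = 102.0
  [17→20]: (8.2+4.6)/2 × 3 = 19.2
  [20→22]: (4.6+3.2)/2 × 2 = 7.8
  Sum = 1167.55 ng/mL·hr
k_e = ln2 / t½ = 0.693147 / 3.63 = 0.1909 hr^-1
Extrapolated tail: C_last / k_e = 3.2 / 0.1909 = 16.763
AUC_0→∞ = 1167.55 + 16.763 = 1184.313 ng/mL·hr

AUC = 1180 ng/mL·hr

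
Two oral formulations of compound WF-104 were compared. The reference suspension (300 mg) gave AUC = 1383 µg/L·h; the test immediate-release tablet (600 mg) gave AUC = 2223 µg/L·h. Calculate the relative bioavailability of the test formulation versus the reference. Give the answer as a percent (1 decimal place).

F_rel = (AUC_test/D_test) / (AUC_ref/D_ref)
      = (2223/600) / (1383/300)
      = 3.705 / 4.61 = 0.8037 = 80.37%

F_rel = 80.4%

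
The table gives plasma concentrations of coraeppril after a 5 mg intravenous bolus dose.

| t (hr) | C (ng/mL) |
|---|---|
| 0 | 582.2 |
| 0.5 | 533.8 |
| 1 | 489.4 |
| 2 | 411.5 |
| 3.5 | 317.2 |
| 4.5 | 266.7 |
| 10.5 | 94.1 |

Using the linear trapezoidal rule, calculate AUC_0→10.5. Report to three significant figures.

Trapezoidal AUC_0→10.5:
  [0→0.5]: (582.2+533.8)/2 × 0.5 = 279.0
  [0.5→1]: (533.8+489.4)/2 × 0.5 = 255.8
  [1→2]: (489.4+411.5)/2 × 1 = 450.45
  [2→3.5]: (411.5+317.2)/2 × 1.5 = 546.525
  [3.5→4.5]: (317.2+266.7)/2 × 1 = 291.95
  [4.5→10.5]: (266.7+94.1)/2 × 6 = 1082.4
  Sum = 2906.125 ng/mL·hr

AUC = 2910 ng/mL·hr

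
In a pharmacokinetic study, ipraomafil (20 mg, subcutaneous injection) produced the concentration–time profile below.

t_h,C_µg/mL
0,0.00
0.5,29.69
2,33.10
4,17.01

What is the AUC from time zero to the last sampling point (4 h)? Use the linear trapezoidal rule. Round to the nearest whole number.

AUC = 105 µg/mL·h

Trapezoidal AUC_0→4:
  [0→0.5]: (0.00+29.69)/2 × 0.5 = 7.4225
  [0.5→2]: (29.69+33.10)/2 × 1.5 = 47.0925
  [2→4]: (33.10+17.01)/2 × 2 = 50.11
  Sum = 104.625 µg/mL·h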